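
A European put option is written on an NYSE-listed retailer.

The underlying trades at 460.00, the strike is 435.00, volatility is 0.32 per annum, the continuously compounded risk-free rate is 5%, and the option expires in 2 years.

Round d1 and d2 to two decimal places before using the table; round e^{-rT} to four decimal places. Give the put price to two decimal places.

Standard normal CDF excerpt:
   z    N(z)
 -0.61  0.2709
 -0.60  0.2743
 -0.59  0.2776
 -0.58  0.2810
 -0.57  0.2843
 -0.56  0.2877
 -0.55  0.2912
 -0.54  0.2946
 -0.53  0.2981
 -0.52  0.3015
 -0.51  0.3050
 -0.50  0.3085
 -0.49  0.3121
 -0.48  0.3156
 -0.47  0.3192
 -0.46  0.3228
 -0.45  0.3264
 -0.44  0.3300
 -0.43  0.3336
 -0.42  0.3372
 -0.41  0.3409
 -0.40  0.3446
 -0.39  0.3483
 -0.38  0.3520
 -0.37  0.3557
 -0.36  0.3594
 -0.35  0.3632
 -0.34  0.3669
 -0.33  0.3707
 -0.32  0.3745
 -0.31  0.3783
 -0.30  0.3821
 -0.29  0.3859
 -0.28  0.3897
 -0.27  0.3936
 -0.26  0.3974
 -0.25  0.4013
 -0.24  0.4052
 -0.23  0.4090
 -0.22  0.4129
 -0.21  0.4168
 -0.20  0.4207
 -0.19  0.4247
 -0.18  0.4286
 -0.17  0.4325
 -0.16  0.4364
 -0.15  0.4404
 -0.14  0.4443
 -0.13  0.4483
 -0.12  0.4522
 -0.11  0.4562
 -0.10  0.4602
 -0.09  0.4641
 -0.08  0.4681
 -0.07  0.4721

47.20

σ√T = 0.32·√2 = 0.4525
d₁ = [ln(460/435) + (0.05 + 0.32²/2)·2] / 0.4525 = [0.0559 + 0.2024] / 0.4525 = 0.5707 ≈ 0.57
d₂ = d₁ − σ√T = 0.5707 − 0.4525 = 0.1182 ≈ 0.12
e^(−rT) = e^(−0.05·2) = 0.9048
N(−d₂) = N(-0.12) = 0.4522;  N(−d₁) = N(-0.57) = 0.2843
P = 435·0.9048·0.4522 − 460·0.2843 = 177.9805 − 130.7780 = 47.2025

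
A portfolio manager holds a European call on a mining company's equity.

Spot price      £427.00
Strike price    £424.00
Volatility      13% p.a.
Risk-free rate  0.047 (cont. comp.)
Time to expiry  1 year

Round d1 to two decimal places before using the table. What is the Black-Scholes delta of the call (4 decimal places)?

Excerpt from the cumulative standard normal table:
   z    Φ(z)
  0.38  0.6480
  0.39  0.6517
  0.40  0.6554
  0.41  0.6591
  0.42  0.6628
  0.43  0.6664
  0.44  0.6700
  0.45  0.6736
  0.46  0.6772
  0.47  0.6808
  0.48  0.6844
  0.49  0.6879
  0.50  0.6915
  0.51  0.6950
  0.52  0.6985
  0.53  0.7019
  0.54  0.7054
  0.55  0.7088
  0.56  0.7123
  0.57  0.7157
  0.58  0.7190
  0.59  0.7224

0.6844

σ√T = 0.13·√1 = 0.1300
ln(S/K) + (r + σ²/2)T = ln(427/424) + (0.047 + 0.13²/2)·1 = 0.0071 + 0.0554 = 0.0625
d₁ = 0.0625 / 0.1300 = 0.4808 ⇒ 0.48
N(d₁) = N(0.48) = 0.6844
Δ_call = N(d₁) = 0.6844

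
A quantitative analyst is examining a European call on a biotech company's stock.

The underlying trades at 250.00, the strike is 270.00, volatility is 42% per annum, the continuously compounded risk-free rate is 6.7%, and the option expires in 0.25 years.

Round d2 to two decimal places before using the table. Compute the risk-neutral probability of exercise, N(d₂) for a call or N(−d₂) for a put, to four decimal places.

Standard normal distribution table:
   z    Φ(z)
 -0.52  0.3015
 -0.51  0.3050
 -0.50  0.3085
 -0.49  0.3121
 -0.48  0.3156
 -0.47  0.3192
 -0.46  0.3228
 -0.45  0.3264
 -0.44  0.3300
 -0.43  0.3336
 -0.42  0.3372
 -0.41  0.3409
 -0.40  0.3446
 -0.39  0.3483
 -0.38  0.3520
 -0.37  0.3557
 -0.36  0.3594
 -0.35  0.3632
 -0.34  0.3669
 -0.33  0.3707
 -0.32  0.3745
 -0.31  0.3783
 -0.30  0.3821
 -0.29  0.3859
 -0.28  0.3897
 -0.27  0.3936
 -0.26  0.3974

0.3483

σ√T = 0.42·√0.25 = 0.2100
d₁ = [ln(250/270) + (0.067 + 0.42²/2)·0.25] / 0.2100 = [-0.0770 + 0.0388] / 0.2100 = -0.1817 → -0.18
d₂ = d₁ − σ√T = -0.1817 − 0.2100 = -0.3917 → -0.39
Pr(exercise) under Q = N(d₂) = 0.3483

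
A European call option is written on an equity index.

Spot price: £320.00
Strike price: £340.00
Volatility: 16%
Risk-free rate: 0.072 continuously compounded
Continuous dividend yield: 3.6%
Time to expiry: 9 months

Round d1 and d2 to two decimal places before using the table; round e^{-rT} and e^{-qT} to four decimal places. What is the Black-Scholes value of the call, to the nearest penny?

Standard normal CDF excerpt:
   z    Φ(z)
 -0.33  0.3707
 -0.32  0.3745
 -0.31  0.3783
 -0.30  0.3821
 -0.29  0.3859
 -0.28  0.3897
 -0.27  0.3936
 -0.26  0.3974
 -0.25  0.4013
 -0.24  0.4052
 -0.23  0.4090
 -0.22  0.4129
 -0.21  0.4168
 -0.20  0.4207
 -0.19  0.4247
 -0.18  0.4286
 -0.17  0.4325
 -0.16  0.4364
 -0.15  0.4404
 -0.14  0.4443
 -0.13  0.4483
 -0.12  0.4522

σ√T = 0.16·√0.75 = 0.1386
d₁ = [ln(320/340) + (0.072 − 0.036 + ½·0.16²)·0.75] / (σ√T) = (-0.0606 + 0.0366) / 0.1386 = -0.1734 ⇒ -0.17
d₂ = -0.1734 − 0.1386 = -0.3119 ⇒ -0.31
e^(−qT) = e^(−0.036·0.75) = 0.9734;  e^(−rT) = e^(−0.072·0.75) = 0.9474
N(d₁) = N(-0.17) = 0.4325;  N(d₂) = N(-0.31) = 0.3783
C = 320·0.9734·0.4325 − 340·0.9474·0.3783 = 134.7186 − 121.8565 = 12.8621

£12.86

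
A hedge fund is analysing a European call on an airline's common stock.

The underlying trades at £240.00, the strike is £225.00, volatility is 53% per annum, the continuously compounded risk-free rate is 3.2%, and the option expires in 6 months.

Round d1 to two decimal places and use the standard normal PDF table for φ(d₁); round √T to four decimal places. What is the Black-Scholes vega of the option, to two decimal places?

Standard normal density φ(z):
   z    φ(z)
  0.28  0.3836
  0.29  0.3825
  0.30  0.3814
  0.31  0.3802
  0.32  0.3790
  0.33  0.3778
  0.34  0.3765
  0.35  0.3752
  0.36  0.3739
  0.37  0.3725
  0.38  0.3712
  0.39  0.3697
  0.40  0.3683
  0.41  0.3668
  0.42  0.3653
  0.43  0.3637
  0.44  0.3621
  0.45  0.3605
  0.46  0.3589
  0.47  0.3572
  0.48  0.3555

62.50

σ√T = 0.53·√0.5 = 0.3748
d₁ = [ln(240/225) + (0.032 + 0.53²/2)·0.5] / 0.3748 = [0.0645 + 0.0862] / 0.3748 = 0.4023 → 0.40
√T = √0.5 = 0.7071
φ(d₁) = φ(0.40) = 0.3683
vega = S·φ(d₁)·√T = 240·0.3683·0.7071 = 62.5020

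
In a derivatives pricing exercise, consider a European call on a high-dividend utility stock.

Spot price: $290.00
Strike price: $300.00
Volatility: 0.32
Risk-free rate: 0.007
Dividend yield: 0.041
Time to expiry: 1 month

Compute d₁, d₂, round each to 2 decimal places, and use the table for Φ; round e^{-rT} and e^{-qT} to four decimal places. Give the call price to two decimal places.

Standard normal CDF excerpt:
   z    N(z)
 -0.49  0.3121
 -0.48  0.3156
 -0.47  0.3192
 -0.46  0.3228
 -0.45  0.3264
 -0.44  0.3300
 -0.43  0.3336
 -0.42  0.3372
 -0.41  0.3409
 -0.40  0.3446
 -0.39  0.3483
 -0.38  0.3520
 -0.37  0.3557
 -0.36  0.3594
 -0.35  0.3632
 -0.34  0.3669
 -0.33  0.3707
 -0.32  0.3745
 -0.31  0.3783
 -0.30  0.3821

σ√T = 0.32 × 0.2887 = 0.0924
d₁ = [ln(290/300) + (0.007 − 0.041 + ½·0.32²)·0.08333] / (σ√T) = (-0.0339 + 0.0014) / 0.0924 = -0.3515 which rounds to -0.35
d₂ = -0.3515 − 0.0924 = -0.4439 which rounds to -0.44
e^(−qT) = e^(−0.041·0.08333) = 0.9966;  e^(−rT) = e^(−0.007·0.08333) = 0.9994
N(d₁) = N(-0.35) = 0.3632;  N(d₂) = N(-0.44) = 0.3300
C = 290·0.9966·0.3632 − 300·0.9994·0.3300 = 104.9699 − 98.9406 = 6.0293

$6.03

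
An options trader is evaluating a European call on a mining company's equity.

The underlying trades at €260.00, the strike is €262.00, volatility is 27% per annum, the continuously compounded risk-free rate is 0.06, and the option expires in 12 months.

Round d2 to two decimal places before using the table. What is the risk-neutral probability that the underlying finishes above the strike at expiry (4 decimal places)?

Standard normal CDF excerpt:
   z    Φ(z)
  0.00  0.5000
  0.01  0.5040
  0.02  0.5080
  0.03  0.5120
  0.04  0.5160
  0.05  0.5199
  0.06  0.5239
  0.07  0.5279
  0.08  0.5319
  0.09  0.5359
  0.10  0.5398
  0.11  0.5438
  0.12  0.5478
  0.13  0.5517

0.5239

T = 1;  σ√T = 0.2700
d₁ = [ln(260/262) + (0.06 + 0.27²/2)·1] / 0.2700 = [-0.0077 + 0.0965] / 0.2700 = 0.3288 ⇒ 0.33
d₂ = d₁ − σ√T = 0.3288 − 0.2700 = 0.0588 ⇒ 0.06
Risk-neutral Pr[S_T > K] = N(d₂) = N(0.06) = 0.5239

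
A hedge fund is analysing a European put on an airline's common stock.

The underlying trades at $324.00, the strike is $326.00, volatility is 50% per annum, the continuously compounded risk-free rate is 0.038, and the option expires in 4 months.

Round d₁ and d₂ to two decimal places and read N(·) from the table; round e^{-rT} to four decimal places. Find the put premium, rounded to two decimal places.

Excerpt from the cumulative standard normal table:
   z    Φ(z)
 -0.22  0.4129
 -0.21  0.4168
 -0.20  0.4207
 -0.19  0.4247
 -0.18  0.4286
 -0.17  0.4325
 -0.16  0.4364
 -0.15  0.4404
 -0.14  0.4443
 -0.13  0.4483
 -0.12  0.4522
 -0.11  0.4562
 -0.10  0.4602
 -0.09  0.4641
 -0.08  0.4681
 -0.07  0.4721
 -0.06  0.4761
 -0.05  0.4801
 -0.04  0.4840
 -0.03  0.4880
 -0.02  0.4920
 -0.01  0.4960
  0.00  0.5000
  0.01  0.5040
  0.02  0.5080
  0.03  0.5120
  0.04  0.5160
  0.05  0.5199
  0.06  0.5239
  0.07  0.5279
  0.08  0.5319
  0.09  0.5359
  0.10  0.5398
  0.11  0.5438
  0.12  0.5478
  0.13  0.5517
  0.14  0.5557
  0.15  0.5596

σ√T = 0.5·√0.3333 = 0.2887
d₁ = [ln(324/326) + (0.038 + ½·0.5²)·0.3333] / (σ√T) = (-0.0062 + 0.0543) / 0.2887 = 0.1669 ≈ 0.17
d₂ = 0.1669 − 0.2887 = -0.1218 ≈ -0.12
exp(−rT) = exp(−0.038·0.3333) = 0.9874
N(−d₂) = N(0.12) = 0.5478;  N(−d₁) = N(-0.17) = 0.4325
P = 326·0.9874·0.5478 − 324·0.4325 = 176.3327 − 140.1300 = 36.2027

$36.20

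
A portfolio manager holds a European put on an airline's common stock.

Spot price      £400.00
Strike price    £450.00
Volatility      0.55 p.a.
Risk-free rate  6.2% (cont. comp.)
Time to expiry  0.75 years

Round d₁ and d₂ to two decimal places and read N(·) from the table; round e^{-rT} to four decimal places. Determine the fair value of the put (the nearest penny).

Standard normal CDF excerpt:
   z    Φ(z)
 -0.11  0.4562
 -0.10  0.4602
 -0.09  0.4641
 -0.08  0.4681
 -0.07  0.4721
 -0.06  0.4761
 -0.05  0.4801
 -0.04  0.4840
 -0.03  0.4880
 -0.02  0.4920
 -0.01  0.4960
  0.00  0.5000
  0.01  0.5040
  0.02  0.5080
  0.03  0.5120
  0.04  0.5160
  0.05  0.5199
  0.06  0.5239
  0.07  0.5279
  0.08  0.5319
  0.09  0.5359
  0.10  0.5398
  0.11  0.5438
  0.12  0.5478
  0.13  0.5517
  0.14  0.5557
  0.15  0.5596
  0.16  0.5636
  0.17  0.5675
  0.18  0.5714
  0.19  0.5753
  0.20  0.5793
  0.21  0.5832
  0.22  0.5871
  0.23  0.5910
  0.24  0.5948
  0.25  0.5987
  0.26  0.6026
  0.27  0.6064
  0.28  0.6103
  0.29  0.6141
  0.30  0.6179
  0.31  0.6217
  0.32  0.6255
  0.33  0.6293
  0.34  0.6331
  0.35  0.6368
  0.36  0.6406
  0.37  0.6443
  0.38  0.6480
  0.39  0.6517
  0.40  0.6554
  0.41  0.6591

£94.31

σ√T = 0.55 × 0.8660 = 0.4763
ln(S/K) + (r + σ²/2)T = ln(400/450) + (0.062 + 0.55²/2)·0.75 = -0.1178 + 0.1599 = 0.0422
d₁ = 0.0422 / 0.4763 = 0.0885 which rounds to 0.09
d₂ = d₁ − σ√T = 0.0885 − 0.4763 = -0.3878 which rounds to -0.39
e^(−rT) = e^(−0.062·0.75) = 0.9546
N(−d₂) = N(0.39) = 0.6517;  N(−d₁) = N(-0.09) = 0.4641
P = 450·0.9546·0.6517 − 400·0.4641 = 279.9508 − 185.6400 = 94.3108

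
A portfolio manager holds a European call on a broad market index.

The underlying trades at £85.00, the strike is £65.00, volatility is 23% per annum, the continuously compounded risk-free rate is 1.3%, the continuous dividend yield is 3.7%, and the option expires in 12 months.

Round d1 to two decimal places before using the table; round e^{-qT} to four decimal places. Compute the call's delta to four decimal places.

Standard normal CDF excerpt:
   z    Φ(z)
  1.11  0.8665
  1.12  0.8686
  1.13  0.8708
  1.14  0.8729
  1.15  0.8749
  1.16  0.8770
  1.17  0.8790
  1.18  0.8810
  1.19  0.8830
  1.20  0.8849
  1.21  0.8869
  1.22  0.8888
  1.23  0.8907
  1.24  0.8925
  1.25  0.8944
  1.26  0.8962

T = 1;  σ√T = 0.2300
d₁ = [ln(85/65) + (0.013 − 0.037 + 0.23²/2)·1] / 0.2300 = [0.2683 + 0.0025] / 0.2300 = 1.1770 → 1.18
N(d₁) = N(1.18) = 0.8810
Δ_call = exp(−qT)·N(d₁) = 0.9637·0.8810 = 0.8490

0.8490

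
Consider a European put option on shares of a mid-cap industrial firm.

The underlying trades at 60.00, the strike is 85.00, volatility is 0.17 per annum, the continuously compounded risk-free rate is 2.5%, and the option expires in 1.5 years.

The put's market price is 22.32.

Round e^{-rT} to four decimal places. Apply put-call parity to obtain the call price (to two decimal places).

exp(−rT) = exp(−0.025·1.5) = 0.9632
Put-call parity: C − P = S − K·e^(−rT) = 60 − 85·0.9632 = 60 − 81.8720 = -21.8720
C = P + (C − P) = 22.32 + (-21.8720) = 0.4480

0.45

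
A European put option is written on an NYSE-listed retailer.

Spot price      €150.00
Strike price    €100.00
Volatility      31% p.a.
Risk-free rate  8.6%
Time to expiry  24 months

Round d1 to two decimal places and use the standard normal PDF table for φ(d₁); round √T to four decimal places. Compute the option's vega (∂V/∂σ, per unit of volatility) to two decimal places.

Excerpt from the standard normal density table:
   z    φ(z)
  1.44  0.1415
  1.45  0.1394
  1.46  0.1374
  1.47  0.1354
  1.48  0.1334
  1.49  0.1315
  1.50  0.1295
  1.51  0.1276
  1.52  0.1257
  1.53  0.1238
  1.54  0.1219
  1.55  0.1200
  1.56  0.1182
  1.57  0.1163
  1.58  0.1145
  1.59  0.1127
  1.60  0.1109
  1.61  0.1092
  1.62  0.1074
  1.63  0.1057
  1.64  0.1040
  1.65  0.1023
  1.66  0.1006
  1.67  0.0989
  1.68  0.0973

25.86

σ√T = 0.31 × 1.4142 = 0.4384
d₁ = [ln(150/100) + (0.086 + 0.31²/2)·2] / 0.4384 = [0.4055 + 0.2681] / 0.4384 = 1.5364 ⇒ 1.54
√T = √2 = 1.4142
φ(d₁) = φ(1.54) = 0.1219
vega = S·φ(d₁)·√T = 150·0.1219·1.4142 = 25.8586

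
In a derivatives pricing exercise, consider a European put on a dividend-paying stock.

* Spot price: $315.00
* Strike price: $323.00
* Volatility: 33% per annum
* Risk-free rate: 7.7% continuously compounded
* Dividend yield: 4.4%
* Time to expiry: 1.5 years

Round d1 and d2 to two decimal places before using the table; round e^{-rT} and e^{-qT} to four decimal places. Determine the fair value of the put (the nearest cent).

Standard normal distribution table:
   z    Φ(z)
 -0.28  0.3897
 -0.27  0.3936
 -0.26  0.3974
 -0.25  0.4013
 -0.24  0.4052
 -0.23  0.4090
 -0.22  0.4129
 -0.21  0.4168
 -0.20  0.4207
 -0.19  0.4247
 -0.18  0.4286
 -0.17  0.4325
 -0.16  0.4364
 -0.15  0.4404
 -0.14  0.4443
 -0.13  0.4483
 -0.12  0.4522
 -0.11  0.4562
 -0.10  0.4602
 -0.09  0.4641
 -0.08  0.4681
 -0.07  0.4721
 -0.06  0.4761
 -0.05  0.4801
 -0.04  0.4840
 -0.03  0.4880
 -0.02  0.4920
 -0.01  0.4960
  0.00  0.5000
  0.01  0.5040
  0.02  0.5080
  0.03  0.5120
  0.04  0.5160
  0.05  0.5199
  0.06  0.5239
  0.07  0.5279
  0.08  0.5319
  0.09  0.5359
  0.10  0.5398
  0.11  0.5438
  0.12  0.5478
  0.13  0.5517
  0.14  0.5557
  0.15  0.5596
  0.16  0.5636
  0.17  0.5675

σ√T = 0.33 × 1.2247 = 0.4042
ln(S/K) + (r − q + σ²/2)T = ln(315/323) + (0.077 − 0.044 + 0.33²/2)·1.5 = -0.0251 + 0.1312 = 0.1061
d₁ = 0.1061 / 0.4042 = 0.2625 → 0.26
d₂ = d₁ − σ√T = 0.2625 − 0.4042 = -0.1417 → -0.14
e^(−qT) = e^(−0.044·1.5) = 0.9361;  e^(−rT) = e^(−0.077·1.5) = 0.8909
P = 323·0.8909·N(0.14) − 315·0.9361·N(-0.26) = 323·0.8909·0.5557 − 315·0.9361·0.3974 = 159.9086 − 117.1819 = 42.7267

$42.73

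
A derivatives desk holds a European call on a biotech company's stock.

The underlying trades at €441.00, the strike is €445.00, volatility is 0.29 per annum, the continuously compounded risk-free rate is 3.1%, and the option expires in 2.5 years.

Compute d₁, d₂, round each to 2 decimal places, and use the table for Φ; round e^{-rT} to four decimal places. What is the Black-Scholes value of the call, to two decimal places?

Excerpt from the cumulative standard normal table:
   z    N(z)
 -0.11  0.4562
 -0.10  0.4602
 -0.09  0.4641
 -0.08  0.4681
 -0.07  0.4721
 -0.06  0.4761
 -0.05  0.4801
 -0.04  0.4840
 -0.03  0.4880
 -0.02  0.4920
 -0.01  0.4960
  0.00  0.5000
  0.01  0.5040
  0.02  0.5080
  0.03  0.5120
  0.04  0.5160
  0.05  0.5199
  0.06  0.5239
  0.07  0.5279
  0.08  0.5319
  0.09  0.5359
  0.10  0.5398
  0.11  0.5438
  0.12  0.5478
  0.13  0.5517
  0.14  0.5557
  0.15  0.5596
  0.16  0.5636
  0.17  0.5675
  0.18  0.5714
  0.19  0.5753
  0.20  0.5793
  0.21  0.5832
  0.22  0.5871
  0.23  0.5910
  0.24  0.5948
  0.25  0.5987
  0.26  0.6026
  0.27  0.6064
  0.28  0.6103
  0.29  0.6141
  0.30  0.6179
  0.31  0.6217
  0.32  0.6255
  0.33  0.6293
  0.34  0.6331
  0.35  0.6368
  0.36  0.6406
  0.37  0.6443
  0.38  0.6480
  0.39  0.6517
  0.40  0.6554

€93.00

T = 2.5;  σ√T = 0.4585
d₁ = [ln(441/445) + (0.031 + 0.29²/2)·2.5] / 0.4585 = [-0.0090 + 0.1826] / 0.4585 = 0.3786 ≈ 0.38
d₂ = d₁ − σ√T = 0.3786 − 0.4585 = -0.0799 ≈ -0.08
e^(−rT) = e^(−0.031·2.5) = 0.9254
C = 441·N(0.38) − 445·0.9254·N(-0.08) = 441·0.6480 − 445·0.9254·0.4681 = 285.7680 − 192.7650 = 93.0030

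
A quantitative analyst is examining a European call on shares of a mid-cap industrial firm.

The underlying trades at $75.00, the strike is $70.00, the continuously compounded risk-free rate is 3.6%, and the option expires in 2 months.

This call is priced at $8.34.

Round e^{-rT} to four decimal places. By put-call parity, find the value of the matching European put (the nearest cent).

exp(−rT) = exp(−0.036·0.1667) = 0.9940
Put-call parity: C − P = S − K·e^(−rT) = 75 − 70·0.9940 = 75 − 69.5800 = 5.4200
P = C − (C − P) = 8.34 − (5.4200) = 2.9200

$2.92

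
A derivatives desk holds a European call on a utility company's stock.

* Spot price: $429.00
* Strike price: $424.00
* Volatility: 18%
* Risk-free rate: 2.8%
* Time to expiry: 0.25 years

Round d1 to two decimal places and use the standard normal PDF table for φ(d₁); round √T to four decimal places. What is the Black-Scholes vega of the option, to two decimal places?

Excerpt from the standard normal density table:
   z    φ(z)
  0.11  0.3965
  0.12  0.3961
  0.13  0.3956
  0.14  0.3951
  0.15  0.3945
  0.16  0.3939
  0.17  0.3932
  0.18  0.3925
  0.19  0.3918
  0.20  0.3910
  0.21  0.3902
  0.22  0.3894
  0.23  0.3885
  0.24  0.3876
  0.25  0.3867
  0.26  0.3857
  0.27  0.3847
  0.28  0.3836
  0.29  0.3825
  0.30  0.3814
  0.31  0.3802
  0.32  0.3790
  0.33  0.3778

σ√T = 0.18 × 0.5000 = 0.0900
d₁ = [ln(429/424) + (0.028 + ½·0.18²)·0.25] / (σ√T) = (0.0117 + 0.0111) / 0.0900 = 0.2530 ≈ 0.25
√T = √0.25 = 0.5000
φ(d₁) = φ(0.25) = 0.3867
vega = S·φ(d₁)·√T = 429·0.3867·0.5000 = 82.9471

82.95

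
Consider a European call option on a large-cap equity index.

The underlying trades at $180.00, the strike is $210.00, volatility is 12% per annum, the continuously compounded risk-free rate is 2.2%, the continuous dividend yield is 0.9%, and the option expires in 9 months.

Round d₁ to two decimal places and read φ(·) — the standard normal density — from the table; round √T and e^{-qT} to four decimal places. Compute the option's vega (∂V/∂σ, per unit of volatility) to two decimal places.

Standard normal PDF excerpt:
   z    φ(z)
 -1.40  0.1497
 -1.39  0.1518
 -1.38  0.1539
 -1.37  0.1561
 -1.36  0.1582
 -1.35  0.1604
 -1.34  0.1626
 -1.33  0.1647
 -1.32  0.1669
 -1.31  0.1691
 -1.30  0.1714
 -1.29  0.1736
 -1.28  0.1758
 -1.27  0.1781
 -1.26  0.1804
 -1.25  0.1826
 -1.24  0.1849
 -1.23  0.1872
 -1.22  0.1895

25.18

σ√T = 0.12 × 0.8660 = 0.1039
d₁ = [ln(180/210) + (0.022 − 0.009 + 0.12²/2)·0.75] / 0.1039 = [-0.1542 + 0.0152] / 0.1039 = -1.3375 ⇒ -1.34
√T = √0.75 = 0.8660
φ(d₁) = φ(-1.34) = 0.1626
exp(−qT) = exp(−0.009·0.75) = 0.9933
vega = S·exp(−qT)·φ(d₁)·√T = 180·0.9933·0.1626·0.8660 = 25.1763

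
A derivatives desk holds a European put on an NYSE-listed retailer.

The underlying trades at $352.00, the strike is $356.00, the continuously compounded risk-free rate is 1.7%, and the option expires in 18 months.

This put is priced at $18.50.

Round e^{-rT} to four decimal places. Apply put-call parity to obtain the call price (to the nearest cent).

e^(−rT) = e^(−0.017·1.5) = 0.9748
Put-call parity: C − P = S − K·e^(−rT) = 352 − 356·0.9748 = 352 − 347.0288 = 4.9712
C = P + (C − P) = 18.50 + (4.9712) = 23.4712

$23.47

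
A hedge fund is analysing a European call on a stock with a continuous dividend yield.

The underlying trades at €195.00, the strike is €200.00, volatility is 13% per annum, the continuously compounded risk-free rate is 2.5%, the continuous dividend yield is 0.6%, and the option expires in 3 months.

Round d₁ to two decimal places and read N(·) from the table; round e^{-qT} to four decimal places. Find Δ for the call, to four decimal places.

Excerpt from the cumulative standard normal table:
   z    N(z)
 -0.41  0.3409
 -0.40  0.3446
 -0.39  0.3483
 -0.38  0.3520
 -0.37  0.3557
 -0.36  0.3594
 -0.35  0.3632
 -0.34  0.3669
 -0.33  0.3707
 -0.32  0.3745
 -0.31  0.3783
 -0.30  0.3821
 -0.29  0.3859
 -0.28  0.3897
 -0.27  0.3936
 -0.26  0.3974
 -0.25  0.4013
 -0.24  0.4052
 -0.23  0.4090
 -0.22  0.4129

0.3891

T = 0.25;  σ√T = 0.0650
ln(S/K) + (r − q + σ²/2)T = ln(195/200) + (0.025 − 0.006 + 0.13²/2)·0.25 = -0.0253 + 0.0069 = -0.0185
d₁ = -0.0185 / 0.0650 = -0.2839 which rounds to -0.28
N(d₁) = N(-0.28) = 0.3897
Δ_call = e^(−qT)·N(d₁) = 0.9985·0.3897 = 0.3891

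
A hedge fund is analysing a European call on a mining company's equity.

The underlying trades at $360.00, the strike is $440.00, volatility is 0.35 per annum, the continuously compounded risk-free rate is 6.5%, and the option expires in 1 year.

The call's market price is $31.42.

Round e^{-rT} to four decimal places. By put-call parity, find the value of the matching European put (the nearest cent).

e^(−rT) = e^(−0.065·1) = 0.9371
Put-call parity: C − P = S − K·e^(−rT) = 360 − 440·0.9371 = 360 − 412.3240 = -52.3240
P = C − (C − P) = 31.42 − (-52.3240) = 83.7440

$83.74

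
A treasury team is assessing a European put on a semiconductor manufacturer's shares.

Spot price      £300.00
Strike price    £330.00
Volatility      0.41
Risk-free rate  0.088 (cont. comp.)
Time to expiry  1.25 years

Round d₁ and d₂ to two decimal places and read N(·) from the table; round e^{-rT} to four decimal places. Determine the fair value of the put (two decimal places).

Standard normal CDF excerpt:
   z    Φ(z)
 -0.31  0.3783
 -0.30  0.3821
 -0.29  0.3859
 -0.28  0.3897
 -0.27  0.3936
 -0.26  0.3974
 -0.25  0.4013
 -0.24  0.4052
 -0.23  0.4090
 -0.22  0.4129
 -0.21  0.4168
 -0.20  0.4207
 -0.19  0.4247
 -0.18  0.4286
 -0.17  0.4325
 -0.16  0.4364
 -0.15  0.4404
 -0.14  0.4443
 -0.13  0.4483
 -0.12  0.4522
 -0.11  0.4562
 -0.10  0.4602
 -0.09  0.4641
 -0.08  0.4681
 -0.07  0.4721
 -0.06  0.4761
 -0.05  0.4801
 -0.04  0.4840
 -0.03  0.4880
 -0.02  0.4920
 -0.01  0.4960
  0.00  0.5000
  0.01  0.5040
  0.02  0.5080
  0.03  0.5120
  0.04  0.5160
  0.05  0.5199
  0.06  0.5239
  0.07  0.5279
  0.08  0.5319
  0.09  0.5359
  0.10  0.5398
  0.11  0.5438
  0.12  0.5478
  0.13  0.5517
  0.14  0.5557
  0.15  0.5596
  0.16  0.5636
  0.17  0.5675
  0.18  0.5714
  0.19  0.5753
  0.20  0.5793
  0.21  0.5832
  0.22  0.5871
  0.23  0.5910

σ√T = 0.41·√1.25 = 0.4584
d₁ = [ln(300/330) + (0.088 + ½·0.41²)·1.25] / (σ√T) = (-0.0953 + 0.2151) / 0.4584 = 0.2612 which rounds to 0.26
d₂ = 0.2612 − 0.4584 = -0.1972 which rounds to -0.20
e^(−rT) = e^(−0.088·1.25) = 0.8958
N(−d₂) = N(0.20) = 0.5793;  N(−d₁) = N(-0.26) = 0.3974
P = 330·0.8958·0.5793 − 300·0.3974 = 171.2492 − 119.2200 = 52.0292

£52.03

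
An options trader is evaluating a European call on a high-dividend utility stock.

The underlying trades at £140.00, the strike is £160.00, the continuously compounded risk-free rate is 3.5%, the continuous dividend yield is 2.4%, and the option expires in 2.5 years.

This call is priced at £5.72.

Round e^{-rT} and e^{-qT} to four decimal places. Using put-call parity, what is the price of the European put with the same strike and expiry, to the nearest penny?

£20.46

e^(−qT) = e^(−0.024·2.5) = 0.9418;  e^(−rT) = e^(−0.035·2.5) = 0.9162
Put-call parity: C − P = S·e^(−qT) − K·e^(−rT) = 140·0.9418 − 160·0.9162 = 131.8520 − 146.5920 = -14.7400
P = C − (C − P) = 5.72 − (-14.7400) = 20.4600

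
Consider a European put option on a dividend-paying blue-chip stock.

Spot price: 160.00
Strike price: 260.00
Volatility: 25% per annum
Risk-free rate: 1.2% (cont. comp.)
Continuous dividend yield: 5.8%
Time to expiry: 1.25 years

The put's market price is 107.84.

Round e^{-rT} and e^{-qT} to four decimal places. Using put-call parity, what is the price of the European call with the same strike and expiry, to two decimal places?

0.53

exp(−qT) = exp(−0.058·1.25) = 0.9301;  exp(−rT) = exp(−0.012·1.25) = 0.9851
Put-call parity: C − P = S·e^(−qT) − K·e^(−rT) = 160·0.9301 − 260·0.9851 = 148.8160 − 256.1260 = -107.3100
C = P + (C − P) = 107.84 + (-107.3100) = 0.5300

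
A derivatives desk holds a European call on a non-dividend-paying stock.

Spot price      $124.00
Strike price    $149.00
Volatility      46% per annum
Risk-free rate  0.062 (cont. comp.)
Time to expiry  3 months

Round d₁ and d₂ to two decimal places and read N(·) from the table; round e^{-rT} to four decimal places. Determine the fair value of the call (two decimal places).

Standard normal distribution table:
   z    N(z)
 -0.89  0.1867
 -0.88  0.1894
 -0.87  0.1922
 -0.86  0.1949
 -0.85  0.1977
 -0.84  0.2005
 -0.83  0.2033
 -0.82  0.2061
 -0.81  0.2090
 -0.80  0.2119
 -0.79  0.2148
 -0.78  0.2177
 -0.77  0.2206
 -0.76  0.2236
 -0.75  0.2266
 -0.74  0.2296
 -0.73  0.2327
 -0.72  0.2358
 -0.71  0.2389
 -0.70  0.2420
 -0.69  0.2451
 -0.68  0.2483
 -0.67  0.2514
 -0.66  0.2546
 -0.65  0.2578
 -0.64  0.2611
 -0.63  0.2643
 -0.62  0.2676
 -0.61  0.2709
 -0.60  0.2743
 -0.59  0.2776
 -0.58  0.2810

$4.18

σ√T = 0.46·√0.25 = 0.2300
ln(S/K) + (r + σ²/2)T = ln(124/149) + (0.062 + 0.46²/2)·0.25 = -0.1837 + 0.0420 = -0.1417
d₁ = -0.1417 / 0.2300 = -0.6162 → -0.62
d₂ = d₁ − σ√T = -0.6162 − 0.2300 = -0.8462 → -0.85
exp(−rT) = exp(−0.062·0.25) = 0.9846
N(d₁) = N(-0.62) = 0.2676;  N(d₂) = N(-0.85) = 0.1977
C = 124·0.2676 − 149·0.9846·0.1977 = 33.1824 − 29.0037 = 4.1787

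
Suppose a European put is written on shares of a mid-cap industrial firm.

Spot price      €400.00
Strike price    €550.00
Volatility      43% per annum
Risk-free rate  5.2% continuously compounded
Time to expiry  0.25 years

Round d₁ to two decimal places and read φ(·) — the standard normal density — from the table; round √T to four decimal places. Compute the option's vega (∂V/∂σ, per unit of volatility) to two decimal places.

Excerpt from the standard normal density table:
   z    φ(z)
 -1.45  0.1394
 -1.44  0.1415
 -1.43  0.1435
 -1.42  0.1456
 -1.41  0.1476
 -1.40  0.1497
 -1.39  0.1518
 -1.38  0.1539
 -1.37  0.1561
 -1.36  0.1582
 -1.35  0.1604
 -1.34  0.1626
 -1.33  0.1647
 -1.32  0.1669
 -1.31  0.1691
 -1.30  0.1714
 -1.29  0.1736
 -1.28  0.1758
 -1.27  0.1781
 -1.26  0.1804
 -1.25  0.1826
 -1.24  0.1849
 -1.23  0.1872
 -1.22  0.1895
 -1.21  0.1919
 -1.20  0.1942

σ√T = 0.43·√0.25 = 0.2150
d₁ = [ln(400/550) + (0.052 + 0.43²/2)·0.25] / 0.2150 = [-0.3185 + 0.0361] / 0.2150 = -1.3132 ⇒ -1.31
√T = √0.25 = 0.5000
φ(d₁) = φ(-1.31) = 0.1691
vega = S·φ(d₁)·√T = 400·0.1691·0.5000 = 33.8200

33.82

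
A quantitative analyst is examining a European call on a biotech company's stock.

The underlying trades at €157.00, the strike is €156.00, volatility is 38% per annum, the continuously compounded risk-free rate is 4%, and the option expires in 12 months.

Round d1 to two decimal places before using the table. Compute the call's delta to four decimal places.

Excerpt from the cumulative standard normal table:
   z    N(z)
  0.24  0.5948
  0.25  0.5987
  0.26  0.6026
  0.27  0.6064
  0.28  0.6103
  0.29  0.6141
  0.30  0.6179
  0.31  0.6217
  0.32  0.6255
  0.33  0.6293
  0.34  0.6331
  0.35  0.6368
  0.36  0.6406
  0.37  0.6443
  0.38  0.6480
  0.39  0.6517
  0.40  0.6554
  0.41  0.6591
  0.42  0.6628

0.6217

σ√T = 0.38·√1 = 0.3800
d₁ = [ln(157/156) + (0.04 + 0.38²/2)·1] / 0.3800 = [0.0064 + 0.1122] / 0.3800 = 0.3121 ⇒ 0.31
N(d₁) = N(0.31) = 0.6217
Δ_call = N(d₁) = 0.6217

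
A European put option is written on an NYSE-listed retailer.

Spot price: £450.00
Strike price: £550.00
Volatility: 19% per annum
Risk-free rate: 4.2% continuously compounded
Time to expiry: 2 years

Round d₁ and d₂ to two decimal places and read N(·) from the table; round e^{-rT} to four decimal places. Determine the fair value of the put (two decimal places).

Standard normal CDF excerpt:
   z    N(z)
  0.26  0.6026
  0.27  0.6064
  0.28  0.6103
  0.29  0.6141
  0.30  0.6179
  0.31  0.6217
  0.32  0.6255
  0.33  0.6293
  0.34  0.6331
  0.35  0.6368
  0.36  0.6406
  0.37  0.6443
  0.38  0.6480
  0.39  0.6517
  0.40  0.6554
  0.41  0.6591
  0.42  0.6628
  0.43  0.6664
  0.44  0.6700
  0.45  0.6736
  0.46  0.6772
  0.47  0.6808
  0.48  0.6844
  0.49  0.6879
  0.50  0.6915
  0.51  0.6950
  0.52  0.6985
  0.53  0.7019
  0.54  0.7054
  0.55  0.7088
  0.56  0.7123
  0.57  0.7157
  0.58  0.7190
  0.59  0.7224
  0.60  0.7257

σ√T = 0.19·√2 = 0.2687
d₁ = [ln(450/550) + (0.042 + 0.19²/2)·2] / 0.2687 = [-0.2007 + 0.1201] / 0.2687 = -0.2999 which rounds to -0.30
d₂ = d₁ − σ√T = -0.2999 − 0.2687 = -0.5686 which rounds to -0.57
exp(−rT) = exp(−0.042·2) = 0.9194
N(−d₂) = N(0.57) = 0.7157;  N(−d₁) = N(0.30) = 0.6179
P = 550·0.9194·0.7157 − 450·0.6179 = 361.9080 − 278.0550 = 83.8530

£83.85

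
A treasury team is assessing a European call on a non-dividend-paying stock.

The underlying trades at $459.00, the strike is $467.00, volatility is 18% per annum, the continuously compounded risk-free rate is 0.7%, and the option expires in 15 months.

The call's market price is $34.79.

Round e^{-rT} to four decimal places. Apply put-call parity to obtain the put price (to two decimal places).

e^(−rT) = e^(−0.007·1.25) = 0.9913
Put-call parity: C − P = S − K·e^(−rT) = 459 − 467·0.9913 = 459 − 462.9371 = -3.9371
P = C − (C − P) = 34.79 − (-3.9371) = 38.7271

$38.73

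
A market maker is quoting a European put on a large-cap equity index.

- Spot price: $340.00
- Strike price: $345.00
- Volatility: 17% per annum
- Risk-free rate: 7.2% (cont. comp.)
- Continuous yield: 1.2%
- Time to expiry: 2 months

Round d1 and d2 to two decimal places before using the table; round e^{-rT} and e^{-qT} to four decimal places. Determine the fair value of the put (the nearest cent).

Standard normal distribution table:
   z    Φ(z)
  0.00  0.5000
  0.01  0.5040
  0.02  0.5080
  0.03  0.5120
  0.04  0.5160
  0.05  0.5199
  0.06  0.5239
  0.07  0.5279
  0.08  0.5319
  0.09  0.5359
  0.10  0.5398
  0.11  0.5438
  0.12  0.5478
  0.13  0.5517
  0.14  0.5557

T = 0.1667;  σ√T = 0.0694
d₁ = [ln(340/345) + (0.072 − 0.012 + 0.17²/2)·0.1667] / 0.0694 = [-0.0146 + 0.0124] / 0.0694 = -0.0316 ≈ -0.03
d₂ = d₁ − σ√T = -0.0316 − 0.0694 = -0.1010 ≈ -0.10
exp(−qT) = exp(−0.012·0.1667) = 0.9980;  exp(−rT) = exp(−0.072·0.1667) = 0.9881
N(−d₂) = N(0.10) = 0.5398;  N(−d₁) = N(0.03) = 0.5120
P = 345·0.9881·0.5398 − 340·0.9980·0.5120 = 184.0149 − 173.7318 = 10.2830

$10.28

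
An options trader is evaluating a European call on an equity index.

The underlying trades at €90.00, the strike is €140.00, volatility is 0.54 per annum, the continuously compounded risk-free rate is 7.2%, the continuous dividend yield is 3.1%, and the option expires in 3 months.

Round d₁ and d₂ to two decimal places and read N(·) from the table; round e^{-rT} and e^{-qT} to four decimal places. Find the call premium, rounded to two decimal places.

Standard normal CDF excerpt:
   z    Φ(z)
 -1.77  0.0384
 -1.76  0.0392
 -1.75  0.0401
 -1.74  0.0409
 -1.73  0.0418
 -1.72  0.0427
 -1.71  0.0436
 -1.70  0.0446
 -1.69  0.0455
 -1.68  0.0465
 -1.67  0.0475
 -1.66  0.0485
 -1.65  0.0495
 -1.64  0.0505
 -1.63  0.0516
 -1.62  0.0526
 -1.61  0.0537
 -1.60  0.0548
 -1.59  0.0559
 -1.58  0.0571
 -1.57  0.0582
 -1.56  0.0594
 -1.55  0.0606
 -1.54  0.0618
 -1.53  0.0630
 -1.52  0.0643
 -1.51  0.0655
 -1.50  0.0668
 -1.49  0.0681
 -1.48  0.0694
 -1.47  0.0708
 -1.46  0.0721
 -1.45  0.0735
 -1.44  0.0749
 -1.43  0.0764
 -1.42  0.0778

T = 0.25;  σ√T = 0.2700
d₁ = [ln(90/140) + (0.072 − 0.031 + ½·0.54²)·0.25] / (σ√T) = (-0.4418 + 0.0467) / 0.2700 = -1.4635 which rounds to -1.46
d₂ = -1.4635 − 0.2700 = -1.7335 which rounds to -1.73
e^(−qT) = e^(−0.031·0.25) = 0.9923;  e^(−rT) = e^(−0.072·0.25) = 0.9822
N(d₁) = N(-1.46) = 0.0721;  N(d₂) = N(-1.73) = 0.0418
C = 90·0.9923·0.0721 − 140·0.9822·0.0418 = 6.4390 − 5.7478 = 0.6912

€0.69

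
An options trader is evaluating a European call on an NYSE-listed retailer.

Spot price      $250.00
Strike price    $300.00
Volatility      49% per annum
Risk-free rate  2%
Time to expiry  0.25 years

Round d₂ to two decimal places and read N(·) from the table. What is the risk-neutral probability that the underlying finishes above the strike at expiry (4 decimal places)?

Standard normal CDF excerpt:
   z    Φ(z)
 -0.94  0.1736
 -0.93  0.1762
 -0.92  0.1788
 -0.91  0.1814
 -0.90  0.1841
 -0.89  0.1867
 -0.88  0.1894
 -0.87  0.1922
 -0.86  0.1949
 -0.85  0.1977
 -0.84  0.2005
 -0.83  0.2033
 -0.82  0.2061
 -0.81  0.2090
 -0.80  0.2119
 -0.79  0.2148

σ√T = 0.49·√0.25 = 0.2450
d₁ = [ln(250/300) + (0.02 + 0.49²/2)·0.25] / 0.2450 = [-0.1823 + 0.0350] / 0.2450 = -0.6013 ≈ -0.60
d₂ = d₁ − σ√T = -0.6013 − 0.2450 = -0.8463 ≈ -0.85
Pr(exercise) under Q = N(d₂) = 0.1977

0.1977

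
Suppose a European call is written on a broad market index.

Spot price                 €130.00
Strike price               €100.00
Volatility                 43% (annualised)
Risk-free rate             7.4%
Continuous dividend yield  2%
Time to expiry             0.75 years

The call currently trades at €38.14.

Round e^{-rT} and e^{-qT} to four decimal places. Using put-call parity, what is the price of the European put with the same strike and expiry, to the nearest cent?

€4.68

exp(−qT) = exp(−0.02·0.75) = 0.9851;  exp(−rT) = exp(−0.074·0.75) = 0.9460
Put-call parity: C − P = S·e^(−qT) − K·e^(−rT) = 130·0.9851 − 100·0.9460 = 128.0630 − 94.6000 = 33.4630
P = C − (C − P) = 38.14 − (33.4630) = 4.6770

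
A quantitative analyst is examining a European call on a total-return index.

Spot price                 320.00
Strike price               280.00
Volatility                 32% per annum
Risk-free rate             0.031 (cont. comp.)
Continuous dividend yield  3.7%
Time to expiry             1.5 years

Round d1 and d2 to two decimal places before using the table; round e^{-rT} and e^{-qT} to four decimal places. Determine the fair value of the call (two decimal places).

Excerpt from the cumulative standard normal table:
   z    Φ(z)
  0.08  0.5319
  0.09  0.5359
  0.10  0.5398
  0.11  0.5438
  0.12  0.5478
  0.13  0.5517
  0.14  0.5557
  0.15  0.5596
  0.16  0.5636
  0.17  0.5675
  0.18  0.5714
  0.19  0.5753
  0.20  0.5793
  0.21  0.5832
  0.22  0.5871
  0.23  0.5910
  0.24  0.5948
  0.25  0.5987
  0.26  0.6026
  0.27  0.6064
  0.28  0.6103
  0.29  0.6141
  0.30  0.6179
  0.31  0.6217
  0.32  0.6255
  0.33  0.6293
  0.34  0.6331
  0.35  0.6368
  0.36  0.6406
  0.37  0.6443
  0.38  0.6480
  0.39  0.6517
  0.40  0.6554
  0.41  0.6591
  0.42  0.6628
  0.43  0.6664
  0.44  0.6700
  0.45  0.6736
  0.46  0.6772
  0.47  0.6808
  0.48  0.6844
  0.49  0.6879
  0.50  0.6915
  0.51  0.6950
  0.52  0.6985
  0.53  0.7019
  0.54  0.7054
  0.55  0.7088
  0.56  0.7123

T = 1.5;  σ√T = 0.3919
d₁ = [ln(320/280) + (0.031 − 0.037 + 0.32²/2)·1.5] / 0.3919 = [0.1335 + 0.0678] / 0.3919 = 0.5137 which rounds to 0.51
d₂ = d₁ − σ√T = 0.5137 − 0.3919 = 0.1218 which rounds to 0.12
exp(−qT) = exp(−0.037·1.5) = 0.9460;  exp(−rT) = exp(−0.031·1.5) = 0.9546
N(d₁) = N(0.51) = 0.6950;  N(d₂) = N(0.12) = 0.5478
C = 320·0.9460·0.6950 − 280·0.9546·0.5478 = 210.3904 − 146.4204 = 63.9700

63.97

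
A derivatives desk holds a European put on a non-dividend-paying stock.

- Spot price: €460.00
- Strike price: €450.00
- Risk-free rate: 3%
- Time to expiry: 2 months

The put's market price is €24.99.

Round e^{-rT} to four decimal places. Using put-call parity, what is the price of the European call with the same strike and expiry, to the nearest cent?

€37.24

e^(−rT) = e^(−0.03·0.1667) = 0.9950
Put-call parity: C − P = S − K·e^(−rT) = 460 − 450·0.9950 = 460 − 447.7500 = 12.2500
C = P + (C − P) = 24.99 + (12.2500) = 37.2400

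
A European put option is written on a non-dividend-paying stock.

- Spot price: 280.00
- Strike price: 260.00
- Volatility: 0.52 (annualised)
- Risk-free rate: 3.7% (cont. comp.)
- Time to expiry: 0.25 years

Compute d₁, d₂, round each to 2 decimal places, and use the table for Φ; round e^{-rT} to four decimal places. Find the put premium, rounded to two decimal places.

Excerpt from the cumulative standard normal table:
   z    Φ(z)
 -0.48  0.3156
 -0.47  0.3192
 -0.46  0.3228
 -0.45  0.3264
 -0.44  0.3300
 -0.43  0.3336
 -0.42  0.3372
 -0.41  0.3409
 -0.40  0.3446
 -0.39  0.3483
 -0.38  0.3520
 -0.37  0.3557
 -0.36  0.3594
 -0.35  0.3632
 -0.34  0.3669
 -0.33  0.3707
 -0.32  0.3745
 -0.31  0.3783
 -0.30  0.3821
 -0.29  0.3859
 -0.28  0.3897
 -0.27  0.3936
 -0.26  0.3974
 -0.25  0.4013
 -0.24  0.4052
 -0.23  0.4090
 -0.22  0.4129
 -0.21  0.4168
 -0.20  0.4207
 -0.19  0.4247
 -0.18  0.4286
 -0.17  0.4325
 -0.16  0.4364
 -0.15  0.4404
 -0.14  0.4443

σ√T = 0.52·√0.25 = 0.2600
d₁ = [ln(280/260) + (0.037 + ½·0.52²)·0.25] / (σ√T) = (0.0741 + 0.0431) / 0.2600 = 0.4506 which rounds to 0.45
d₂ = 0.4506 − 0.2600 = 0.1906 which rounds to 0.19
e^(−rT) = e^(−0.037·0.25) = 0.9908
N(−d₂) = N(-0.19) = 0.4247;  N(−d₁) = N(-0.45) = 0.3264
P = 260·0.9908·0.4247 − 280·0.3264 = 109.4061 − 91.3920 = 18.0141

18.01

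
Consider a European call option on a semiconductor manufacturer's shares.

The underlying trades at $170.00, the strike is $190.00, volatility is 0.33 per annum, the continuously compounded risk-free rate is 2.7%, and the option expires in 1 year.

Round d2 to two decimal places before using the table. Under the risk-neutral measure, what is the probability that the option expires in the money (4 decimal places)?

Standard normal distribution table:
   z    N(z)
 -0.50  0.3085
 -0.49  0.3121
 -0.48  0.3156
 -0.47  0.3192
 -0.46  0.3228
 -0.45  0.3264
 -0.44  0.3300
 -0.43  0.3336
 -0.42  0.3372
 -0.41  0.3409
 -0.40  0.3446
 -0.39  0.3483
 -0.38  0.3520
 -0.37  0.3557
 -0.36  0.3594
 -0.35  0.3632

0.3372

T = 1;  σ√T = 0.3300
d₁ = [ln(170/190) + (0.027 + 0.33²/2)·1] / 0.3300 = [-0.1112 + 0.0815] / 0.3300 = -0.0902 → -0.09
d₂ = d₁ − σ√T = -0.0902 − 0.3300 = -0.4202 → -0.42
Pr(exercise) under Q = N(d₂) = 0.3372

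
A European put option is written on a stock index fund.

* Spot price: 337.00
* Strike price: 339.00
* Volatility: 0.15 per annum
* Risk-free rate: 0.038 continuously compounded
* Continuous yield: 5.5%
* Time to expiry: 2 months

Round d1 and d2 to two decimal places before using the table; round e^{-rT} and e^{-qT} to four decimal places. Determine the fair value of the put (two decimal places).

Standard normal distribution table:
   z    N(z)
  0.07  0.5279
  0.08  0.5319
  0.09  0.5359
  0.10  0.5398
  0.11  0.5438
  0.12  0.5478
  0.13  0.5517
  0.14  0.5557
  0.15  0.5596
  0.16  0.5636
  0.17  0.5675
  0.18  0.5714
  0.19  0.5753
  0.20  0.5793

T = 0.1667;  σ√T = 0.0612
d₁ = [ln(337/339) + (0.038 − 0.055 + 0.15²/2)·0.1667] / 0.0612 = [-0.0059 − 0.0010] / 0.0612 = -0.1123 which rounds to -0.11
d₂ = d₁ − σ√T = -0.1123 − 0.0612 = -0.1735 which rounds to -0.17
exp(−qT) = exp(−0.055·0.1667) = 0.9909;  exp(−rT) = exp(−0.038·0.1667) = 0.9937
P = 339·0.9937·N(0.17) − 337·0.9909·N(0.11) = 339·0.9937·0.5675 − 337·0.9909·0.5438 = 191.1705 − 181.5929 = 9.5776

9.58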